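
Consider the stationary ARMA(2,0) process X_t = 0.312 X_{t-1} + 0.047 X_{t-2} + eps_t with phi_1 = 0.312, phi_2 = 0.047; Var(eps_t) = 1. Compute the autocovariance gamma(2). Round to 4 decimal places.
\gamma(2) = 0.1674

Multiply the model equation by X_{t-k} and take expectations. With theta_0 = psi_0 = 1 and psi_j the MA(infinity) weights, this gives
  gamma(k) - sum_i phi_i gamma(k-i) = c_k,
  c_k = sigma^2 * sum_{j=k..q} theta_j psi_{j-k}   (c_k = 0 for k > q),
using gamma(-m) = gamma(m).
Pure AR (q = 0): c_0 = sigma^2 = 1, c_k = 0 for k >= 1.
Equations for k = 0, 1, 2 (AR order 2, c_2 = 0):
  (E0) gamma(0) = phi_1 gamma(1) + phi_2 gamma(2) + c_0
  (E1) gamma(1) = phi_1 gamma(0) + phi_2 gamma(1) + c_1
  (E2) gamma(2) = phi_1 gamma(1) + phi_2 gamma(0)
From (E1): gamma(1) = A gamma(0) + B with
  A = phi_1 / (1 - phi_2) = 0.312 / 0.953 = 0.327387,   B = c_1 / (1 - phi_2) = 0 / 0.953 = 0.
Insert (E2) into (E0): gamma(0) (1 - phi_2^2) = phi_1 (1 + phi_2) gamma(1) + c_0.
  phi_1 (1 + phi_2) = (0.312)(1.047) = 0.326664,   1 - phi_2^2 = 0.997791.
Replace gamma(1) by A gamma(0) + B and collect gamma(0):
  gamma(0) [0.997791 - (0.326664)(0.327387)] = c_0 = 1
  gamma(0) * 0.890845 = 1
  gamma(0) = 1 / 0.890845 = 1.122529.
  gamma(1) = A gamma(0) = (0.327387)(1.122529) = 0.367502.
  gamma(2) = phi_1 gamma(1) + phi_2 gamma(0) = (0.312)(0.367502) + (0.047)(1.122529) = 0.167419.
Therefore gamma(2) = 0.1674 (to 4 decimal places).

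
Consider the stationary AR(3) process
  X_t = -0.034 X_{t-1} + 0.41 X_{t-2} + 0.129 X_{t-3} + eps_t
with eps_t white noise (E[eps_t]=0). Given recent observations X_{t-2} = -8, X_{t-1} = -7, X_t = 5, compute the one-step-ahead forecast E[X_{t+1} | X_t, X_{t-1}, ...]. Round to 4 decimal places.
E[X_{t+1} \mid \mathcal F_t] = -4.0720

For an AR(p) model X_t = c + sum_i phi_i X_{t-i} + eps_t, the
one-step-ahead conditional mean is
  E[X_{t+1} | X_t, ...] = c + sum_i phi_i X_{t+1-i}.
Substitute known values:
  E[X_{t+1} | ...] = (-0.034) * (5) + (0.41) * (-7) + (0.129) * (-8)
                   = -4.0720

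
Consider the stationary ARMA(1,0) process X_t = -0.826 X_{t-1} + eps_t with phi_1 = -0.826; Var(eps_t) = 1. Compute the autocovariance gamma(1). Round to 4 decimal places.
\gamma(1) = -2.5997

Multiply the model equation by X_{t-k} and take expectations. With theta_0 = psi_0 = 1 and psi_j the MA(infinity) weights, this gives
  gamma(k) - sum_i phi_i gamma(k-i) = c_k,
  c_k = sigma^2 * sum_{j=k..q} theta_j psi_{j-k}   (c_k = 0 for k > q),
using gamma(-m) = gamma(m).
Pure AR (q = 0): c_0 = sigma^2 = 1, c_k = 0 for k >= 1.
Equations for k = 0 and k = 1 (AR order 1):
  gamma(0) = phi_1 gamma(1) + c_0
  gamma(1) = phi_1 gamma(0) + c_1
Substituting the second into the first: gamma(0) (1 - phi_1^2) = c_0 + phi_1 c_1, so
  gamma(0) = c_0 / (1 - phi_1^2) = 1 / (1 - (-0.826)^2) = 1 / 0.317724 = 3.147386.
  gamma(1) = phi_1 gamma(0) = (-0.826)(3.147386) = -2.599741.
Therefore gamma(1) = -2.5997 (to 4 decimal places).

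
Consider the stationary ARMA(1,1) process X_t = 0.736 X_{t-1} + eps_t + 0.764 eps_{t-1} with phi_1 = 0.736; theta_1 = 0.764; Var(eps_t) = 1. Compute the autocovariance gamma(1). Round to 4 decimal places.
\gamma(1) = 5.1133

Multiply the model equation by X_{t-k} and take expectations. With theta_0 = psi_0 = 1 and psi_j the MA(infinity) weights, this gives
  gamma(k) - sum_i phi_i gamma(k-i) = c_k,
  c_k = sigma^2 * sum_{j=k..q} theta_j psi_{j-k}   (c_k = 0 for k > q),
using gamma(-m) = gamma(m).
psi-weights needed (psi_j = theta_j + sum_i phi_i psi_{j-i}):
  psi_1 = theta_1 + phi_1 = 0.764 + (0.736) = 1.5
Right-hand sides:
  c_0 = sigma^2 (1 + theta_1 psi_1) = 1 * (1 + (0.764)(1.5)) = 1 * 2.146 = 2.146
  c_1 = sigma^2 theta_1 = 1 * (0.764) = 0.764
  c_2 = 0
Equations for k = 0 and k = 1 (AR order 1):
  gamma(0) = phi_1 gamma(1) + c_0
  gamma(1) = phi_1 gamma(0) + c_1
Substituting the second into the first: gamma(0) (1 - phi_1^2) = c_0 + phi_1 c_1, so
  gamma(0) = (c_0 + phi_1 c_1) / (1 - phi_1^2) = (2.146 + (0.736)(0.764)) / (1 - (0.736)^2) = 2.708304 / 0.458304 = 5.909405.
  gamma(1) = phi_1 gamma(0) + c_1 = (0.736)(5.909405) + (0.764) = 5.113322.
Therefore gamma(1) = 5.1133 (to 4 decimal places).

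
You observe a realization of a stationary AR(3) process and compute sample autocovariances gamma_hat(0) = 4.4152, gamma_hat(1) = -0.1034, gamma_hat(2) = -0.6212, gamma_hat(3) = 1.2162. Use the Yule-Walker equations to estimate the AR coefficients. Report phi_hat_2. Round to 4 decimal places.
\hat\phi_{2} = -0.1340

The Yule-Walker equations for an AR(p) process read, in matrix form,
  Gamma_p phi = r_p,   with   (Gamma_p)_{ij} = gamma(|i - j|),
                       (r_p)_i = gamma(i),   i,j = 1..p.
Substitute the sample gammas (Toeplitz matrix and right-hand side of size 3):
  Gamma_p = [[4.4152, -0.1034, -0.6212], [-0.1034, 4.4152, -0.1034], [-0.6212, -0.1034, 4.4152]]
  r_p     = [-0.1034, -0.6212, 1.2162]
Written out (R1..R3):
  (R1) 4.4152 phi_1 - 0.1034 phi_2 - 0.6212 phi_3 = -0.1034
  (R2) -0.1034 phi_1 + 4.4152 phi_2 - 0.1034 phi_3 = -0.6212
  (R3) -0.6212 phi_1 - 0.1034 phi_2 + 4.4152 phi_3 = 1.2162
Gaussian elimination:
  R2 <- R2 - (-0.1034/4.4152) R1 = R2 - (-0.023419) R1:  4.412778 phi_2 - 0.117948 phi_3 = -0.623622
  R3 <- R3 - (-0.6212/4.4152) R1 = R3 - (-0.140696) R1:  -0.117948 phi_2 + 4.3278 phi_3 = 1.201652
  R3 <- R3 - (-0.117948/4.412778) R2 = R3 - (-0.026729) R2:  4.324647 phi_3 = 1.184983
Back-substitution:
  phi_hat_3 = 1.184983 / 4.324647 = 0.274007
  phi_hat_2 = (-0.623622 - (-0.117948)(0.274007)) / 4.412778 = -0.133998
  phi_hat_1 = (-0.1034 - (-0.1034)(-0.133998) - (-0.6212)(0.274007)) / 4.4152 = 0.011994
So phi_hat = [0.0120, -0.1340, 0.2740].
Therefore phi_hat_2 = -0.1340.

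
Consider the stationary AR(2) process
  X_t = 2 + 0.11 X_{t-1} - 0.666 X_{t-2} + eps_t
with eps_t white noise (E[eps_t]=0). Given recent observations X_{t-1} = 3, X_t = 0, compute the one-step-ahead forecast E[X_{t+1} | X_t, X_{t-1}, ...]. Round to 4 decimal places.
E[X_{t+1} \mid \mathcal F_t] = 0.0020

For an AR(p) model X_t = c + sum_i phi_i X_{t-i} + eps_t, the
one-step-ahead conditional mean is
  E[X_{t+1} | X_t, ...] = c + sum_i phi_i X_{t+1-i}.
Substitute known values:
  E[X_{t+1} | ...] = 2 + (0.11) * (0) + (-0.666) * (3)
                   = 0.0020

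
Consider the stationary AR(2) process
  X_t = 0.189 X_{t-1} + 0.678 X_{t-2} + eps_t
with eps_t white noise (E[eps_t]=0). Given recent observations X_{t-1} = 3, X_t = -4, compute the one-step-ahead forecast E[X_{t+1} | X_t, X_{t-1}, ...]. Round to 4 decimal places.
E[X_{t+1} \mid \mathcal F_t] = 1.2780

For an AR(p) model X_t = c + sum_i phi_i X_{t-i} + eps_t, the
one-step-ahead conditional mean is
  E[X_{t+1} | X_t, ...] = c + sum_i phi_i X_{t+1-i}.
Substitute known values:
  E[X_{t+1} | ...] = (0.189) * (-4) + (0.678) * (3)
                   = 1.2780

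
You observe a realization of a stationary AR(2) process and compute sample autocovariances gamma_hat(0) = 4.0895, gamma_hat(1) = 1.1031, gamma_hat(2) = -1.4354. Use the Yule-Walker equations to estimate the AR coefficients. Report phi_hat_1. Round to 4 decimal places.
\hat\phi_{1} = 0.3930

The Yule-Walker equations for an AR(p) process read, in matrix form,
  Gamma_p phi = r_p,   with   (Gamma_p)_{ij} = gamma(|i - j|),
                       (r_p)_i = gamma(i),   i,j = 1..p.
Substitute the sample gammas (Toeplitz matrix and right-hand side of size 2):
  Gamma_p = [[4.0895, 1.1031], [1.1031, 4.0895]]
  r_p     = [1.1031, -1.4354]
Written out:
  4.0895 phi_1 + 1.1031 phi_2 = 1.1031
  1.1031 phi_1 + 4.0895 phi_2 = -1.4354
Solve by Cramer's rule:
  det = gamma(0)^2 - gamma(1)^2 = (4.0895)^2 - (1.1031)^2 = 16.72401025 - 1.21682961 = 15.50718064
  phi_hat_1 = [gamma(1) gamma(0) - gamma(1) gamma(2)] / det = [(1.1031)(4.0895) - (1.1031)(-1.4354)] / 15.50718064 = 6.09451719 / 15.50718064 = 0.393
  phi_hat_2 = [gamma(0) gamma(2) - gamma(1)^2] / det = [(4.0895)(-1.4354) - (1.1031)^2] / 15.50718064 = -7.08689791 / 15.50718064 = -0.457
So phi_hat = [0.3930, -0.4570].
Therefore phi_hat_1 = 0.3930.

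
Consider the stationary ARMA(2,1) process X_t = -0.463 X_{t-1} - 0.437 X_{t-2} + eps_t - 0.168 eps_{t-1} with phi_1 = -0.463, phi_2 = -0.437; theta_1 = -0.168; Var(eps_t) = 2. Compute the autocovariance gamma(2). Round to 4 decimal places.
\gamma(2) = -0.7940

Multiply the model equation by X_{t-k} and take expectations. With theta_0 = psi_0 = 1 and psi_j the MA(infinity) weights, this gives
  gamma(k) - sum_i phi_i gamma(k-i) = c_k,
  c_k = sigma^2 * sum_{j=k..q} theta_j psi_{j-k}   (c_k = 0 for k > q),
using gamma(-m) = gamma(m).
psi-weights needed (psi_j = theta_j + sum_i phi_i psi_{j-i}):
  psi_1 = theta_1 + phi_1 = -0.168 + (-0.463) = -0.631
Right-hand sides:
  c_0 = sigma^2 (1 + theta_1 psi_1) = 2 * (1 + (-0.168)(-0.631)) = 2 * 1.106008 = 2.212016
  c_1 = sigma^2 theta_1 = 2 * (-0.168) = -0.336
  c_2 = 0
Equations for k = 0, 1, 2 (AR order 2, c_2 = 0):
  (E0) gamma(0) = phi_1 gamma(1) + phi_2 gamma(2) + c_0
  (E1) gamma(1) = phi_1 gamma(0) + phi_2 gamma(1) + c_1
  (E2) gamma(2) = phi_1 gamma(1) + phi_2 gamma(0)
From (E1): gamma(1) = A gamma(0) + B with
  A = phi_1 / (1 - phi_2) = -0.463 / 1.437 = -0.322199,   B = c_1 / (1 - phi_2) = -0.336 / 1.437 = -0.23382.
Insert (E2) into (E0): gamma(0) (1 - phi_2^2) = phi_1 (1 + phi_2) gamma(1) + c_0.
  phi_1 (1 + phi_2) = (-0.463)(0.563) = -0.260669,   1 - phi_2^2 = 0.809031.
Replace gamma(1) by A gamma(0) + B and collect gamma(0):
  gamma(0) [0.809031 - (-0.260669)(-0.322199)] = (-0.260669)(-0.23382) + 2.212016
  gamma(0) * 0.725044 = 2.272966
  gamma(0) = 2.272966 / 0.725044 = 3.134936.
  gamma(1) = A gamma(0) + B = (-0.322199)(3.134936) + (-0.23382) = -1.243894.
  gamma(2) = phi_1 gamma(1) + phi_2 gamma(0) = (-0.463)(-1.243894) + (-0.437)(3.134936) = -0.794044.
Therefore gamma(2) = -0.7940 (to 4 decimal places).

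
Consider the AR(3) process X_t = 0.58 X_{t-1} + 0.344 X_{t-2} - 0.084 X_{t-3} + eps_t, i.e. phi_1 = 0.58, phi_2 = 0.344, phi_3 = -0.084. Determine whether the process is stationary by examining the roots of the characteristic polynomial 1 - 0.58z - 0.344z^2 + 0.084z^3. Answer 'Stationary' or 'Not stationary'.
\text{Stationary}

The AR(p) characteristic polynomial is P(z) = 1 - 0.58z - 0.344z^2 + 0.084z^3.
Stationarity requires all roots to lie outside the unit circle, i.e. |z| > 1 for every root.
Degree 3: look for a simple real root z0 first, then factor out (1 - z/z0) and solve the remaining quadratic.
Testing z0 = 5: P(5) = 1 + (-0.58)(5) + (-0.344)(5)^2 + (0.084)(5)^3
  = 1 + (-2.9) + (-8.6) + (10.5) = 0.  So z_0 = 5 is a root, |z_0| = 5.
Divide out the factor (1 - 0.2 z) = (1 - z/z0) (since 1/z0 = 0.2):
  P(z) = (1 - 0.2 z)(1 + (-0.38) z + (-0.42) z^2)
  [check: z-coef -0.38 - (0.2) = -0.58; z^2-coef -0.42 - (0.2)(-0.38) = -0.344; z^3-coef -(0.2)(-0.42) = 0.084.]
Remaining roots from the quadratic factor 1 + (-0.38) z + (-0.42) z^2:
  Set 1 + (-0.38) z + (-0.42) z^2 = 0, i.e. a z^2 + b z + c = 0 with a = -0.42, b = -0.38, c = 1.
  Discriminant D = b^2 - 4ac = (-0.38)^2 - 4*(-0.42)*1 = 0.1444 - (-1.68) = 1.8244.
  D >= 0, so the roots are real: z = (-b +/- sqrt(D)) / (2a) = (0.38 +/- 1.350704) / (-0.84).
    z_1 = (0.38 + 1.350704) / (-0.84) = -2.0604,   |z_1| = 2.0604.
    z_2 = (0.38 - 1.350704) / (-0.84) = 1.1556,   |z_2| = 1.1556.
Moduli of all roots: 5.0000, 2.0604, 1.1556.
All moduli strictly greater than 1? Yes.
Verdict: Stationary.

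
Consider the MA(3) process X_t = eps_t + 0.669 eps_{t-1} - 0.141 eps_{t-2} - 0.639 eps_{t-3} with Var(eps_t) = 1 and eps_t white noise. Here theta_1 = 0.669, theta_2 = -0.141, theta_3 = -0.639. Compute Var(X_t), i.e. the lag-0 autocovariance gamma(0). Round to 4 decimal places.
\gamma(0) = 1.8758

For an MA(q) process X_t = eps_t + sum_i theta_i eps_{t-i} with
Var(eps_t) = sigma^2, the variance is
  gamma(0) = sigma^2 * (1 + sum_i theta_i^2).
  sum_i theta_i^2 = (0.669)^2 + (-0.141)^2 + (-0.639)^2 = 0.447561 + 0.019881 + 0.408321 = 0.875763.
  gamma(0) = 1 * (1 + 0.875763) = 1 * 1.875763 = 1.875763, which rounds to 1.8758.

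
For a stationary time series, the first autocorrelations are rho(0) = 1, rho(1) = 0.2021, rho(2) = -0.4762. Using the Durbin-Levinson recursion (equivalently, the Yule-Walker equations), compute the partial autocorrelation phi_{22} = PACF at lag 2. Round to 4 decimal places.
\phi_{22} = -0.5391

The PACF at lag k is phi_{kk}, the last component of the solution
to the Yule-Walker system G_k phi = r_k where
  (G_k)_{ij} = rho(|i - j|), (r_k)_i = rho(i), i,j = 1..k.
Equivalently, Durbin-Levinson gives phi_{kk} iteratively:
  phi_{11} = rho(1)
  phi_{kk} = [rho(k) - sum_{j=1..k-1} phi_{k-1,j} rho(k-j)]
            / [1 - sum_{j=1..k-1} phi_{k-1,j} rho(j)],
  phi_{k,j} = phi_{k-1,j} - phi_{kk} phi_{k-1,k-j},  j = 1..k-1.
Step k = 1:
  phi_11 = rho(1) = 0.2021.
Step k = 2:
  phi_22 = [rho(2) - phi_11 rho(1)] / [1 - phi_11 rho(1)] = [-0.4762 - (0.2021)(0.2021)] / [1 - (0.2021)(0.2021)]
         = -0.51704441 / 0.95915559 = -0.5391.
Therefore phi_{22} = -0.5391.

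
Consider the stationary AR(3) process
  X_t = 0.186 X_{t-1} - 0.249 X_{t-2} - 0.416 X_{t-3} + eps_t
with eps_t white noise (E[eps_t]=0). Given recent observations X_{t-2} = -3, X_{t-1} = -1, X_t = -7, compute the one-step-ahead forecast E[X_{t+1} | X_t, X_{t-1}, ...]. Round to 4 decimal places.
E[X_{t+1} \mid \mathcal F_t] = 0.1950

For an AR(p) model X_t = c + sum_i phi_i X_{t-i} + eps_t, the
one-step-ahead conditional mean is
  E[X_{t+1} | X_t, ...] = c + sum_i phi_i X_{t+1-i}.
Substitute known values:
  E[X_{t+1} | ...] = (0.186) * (-7) + (-0.249) * (-1) + (-0.416) * (-3)
                   = 0.1950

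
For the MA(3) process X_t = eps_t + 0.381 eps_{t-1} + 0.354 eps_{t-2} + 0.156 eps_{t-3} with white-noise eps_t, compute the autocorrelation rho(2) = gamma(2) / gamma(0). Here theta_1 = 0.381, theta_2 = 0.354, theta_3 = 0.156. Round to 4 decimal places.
\rho(2) = 0.3193

For an MA(q) process with theta_0 = 1, the autocovariance is
  gamma(k) = sigma^2 * sum_{i=0..q-k} theta_i * theta_{i+k},
and rho(k) = gamma(k) / gamma(0). Sigma^2 cancels.
  numerator   = (1)*(0.354) + (0.381)*(0.156) = 0.413436.
  denominator = (1)^2 + (0.381)^2 + (0.354)^2 + (0.156)^2 = 1.294813.
  rho(2) = 0.413436 / 1.294813 = 0.3193.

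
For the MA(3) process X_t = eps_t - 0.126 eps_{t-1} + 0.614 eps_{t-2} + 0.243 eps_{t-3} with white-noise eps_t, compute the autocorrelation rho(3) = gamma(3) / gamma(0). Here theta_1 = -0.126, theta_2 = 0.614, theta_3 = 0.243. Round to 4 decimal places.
\rho(3) = 0.1674

For an MA(q) process with theta_0 = 1, the autocovariance is
  gamma(k) = sigma^2 * sum_{i=0..q-k} theta_i * theta_{i+k},
and rho(k) = gamma(k) / gamma(0). Sigma^2 cancels.
  numerator   = (1)*(0.243) = 0.243.
  denominator = (1)^2 + (-0.126)^2 + (0.614)^2 + (0.243)^2 = 1.451921.
  rho(3) = 0.243 / 1.451921 = 0.1674.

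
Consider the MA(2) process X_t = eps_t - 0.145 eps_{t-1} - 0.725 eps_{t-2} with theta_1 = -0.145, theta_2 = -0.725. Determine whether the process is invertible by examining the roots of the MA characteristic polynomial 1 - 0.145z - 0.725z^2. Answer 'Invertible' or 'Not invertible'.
\text{Invertible}

The MA(q) characteristic polynomial is P(z) = 1 - 0.145z - 0.725z^2.
Invertibility requires all roots to lie outside the unit circle, i.e. |z| > 1 for every root.
Set 1 + (-0.145) z + (-0.725) z^2 = 0, i.e. a z^2 + b z + c = 0 with a = -0.725, b = -0.145, c = 1.
Discriminant D = b^2 - 4ac = (-0.145)^2 - 4*(-0.725)*1 = 0.021025 - (-2.9) = 2.921025.
D >= 0, so the roots are real: z = (-b +/- sqrt(D)) / (2a) = (0.145 +/- 1.709101) / (-1.45).
  z_1 = (0.145 + 1.709101) / (-1.45) = -1.2787,   |z_1| = 1.2787.
  z_2 = (0.145 - 1.709101) / (-1.45) = 1.0787,   |z_2| = 1.0787.
Moduli of all roots: 1.2787, 1.0787.
All moduli strictly greater than 1? Yes.
Verdict: Invertible.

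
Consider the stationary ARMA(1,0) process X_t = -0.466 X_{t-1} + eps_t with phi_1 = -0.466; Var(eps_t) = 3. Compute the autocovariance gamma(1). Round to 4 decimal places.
\gamma(1) = -1.7858

Multiply the model equation by X_{t-k} and take expectations. With theta_0 = psi_0 = 1 and psi_j the MA(infinity) weights, this gives
  gamma(k) - sum_i phi_i gamma(k-i) = c_k,
  c_k = sigma^2 * sum_{j=k..q} theta_j psi_{j-k}   (c_k = 0 for k > q),
using gamma(-m) = gamma(m).
Pure AR (q = 0): c_0 = sigma^2 = 3, c_k = 0 for k >= 1.
Equations for k = 0 and k = 1 (AR order 1):
  gamma(0) = phi_1 gamma(1) + c_0
  gamma(1) = phi_1 gamma(0) + c_1
Substituting the second into the first: gamma(0) (1 - phi_1^2) = c_0 + phi_1 c_1, so
  gamma(0) = c_0 / (1 - phi_1^2) = 3 / (1 - (-0.466)^2) = 3 / 0.782844 = 3.832181.
  gamma(1) = phi_1 gamma(0) = (-0.466)(3.832181) = -1.785796.
Therefore gamma(1) = -1.7858 (to 4 decimal places).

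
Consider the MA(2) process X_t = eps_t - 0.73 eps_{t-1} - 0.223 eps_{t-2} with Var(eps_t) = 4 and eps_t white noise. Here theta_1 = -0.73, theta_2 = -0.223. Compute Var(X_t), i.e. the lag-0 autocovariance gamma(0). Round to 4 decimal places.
\gamma(0) = 6.3305

For an MA(q) process X_t = eps_t + sum_i theta_i eps_{t-i} with
Var(eps_t) = sigma^2, the variance is
  gamma(0) = sigma^2 * (1 + sum_i theta_i^2).
  sum_i theta_i^2 = (-0.73)^2 + (-0.223)^2 = 0.5329 + 0.049729 = 0.582629.
  gamma(0) = 4 * (1 + 0.582629) = 4 * 1.582629 = 6.330516, which rounds to 6.3305.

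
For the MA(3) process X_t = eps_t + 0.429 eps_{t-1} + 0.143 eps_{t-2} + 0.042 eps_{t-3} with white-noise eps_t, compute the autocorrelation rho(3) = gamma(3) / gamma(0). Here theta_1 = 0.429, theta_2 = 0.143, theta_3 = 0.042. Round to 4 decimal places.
\rho(3) = 0.0348

For an MA(q) process with theta_0 = 1, the autocovariance is
  gamma(k) = sigma^2 * sum_{i=0..q-k} theta_i * theta_{i+k},
and rho(k) = gamma(k) / gamma(0). Sigma^2 cancels.
  numerator   = (1)*(0.042) = 0.042.
  denominator = (1)^2 + (0.429)^2 + (0.143)^2 + (0.042)^2 = 1.206254.
  rho(3) = 0.042 / 1.206254 = 0.0348.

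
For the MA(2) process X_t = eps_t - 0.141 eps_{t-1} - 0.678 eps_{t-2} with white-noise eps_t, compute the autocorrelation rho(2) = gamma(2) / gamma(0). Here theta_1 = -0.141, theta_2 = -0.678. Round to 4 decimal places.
\rho(2) = -0.4582

For an MA(q) process with theta_0 = 1, the autocovariance is
  gamma(k) = sigma^2 * sum_{i=0..q-k} theta_i * theta_{i+k},
and rho(k) = gamma(k) / gamma(0). Sigma^2 cancels.
  numerator   = (1)*(-0.678) = -0.678.
  denominator = (1)^2 + (-0.141)^2 + (-0.678)^2 = 1.479565.
  rho(2) = -0.678 / 1.479565 = -0.4582.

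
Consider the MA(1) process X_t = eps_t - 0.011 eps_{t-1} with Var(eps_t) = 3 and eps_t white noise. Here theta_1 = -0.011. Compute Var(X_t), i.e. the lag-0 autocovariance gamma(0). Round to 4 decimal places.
\gamma(0) = 3.0004

For an MA(q) process X_t = eps_t + sum_i theta_i eps_{t-i} with
Var(eps_t) = sigma^2, the variance is
  gamma(0) = sigma^2 * (1 + sum_i theta_i^2).
  sum_i theta_i^2 = (-0.011)^2 = 0.000121.
  gamma(0) = 3 * (1 + 0.000121) = 3 * 1.000121 = 3.000363, which rounds to 3.0004.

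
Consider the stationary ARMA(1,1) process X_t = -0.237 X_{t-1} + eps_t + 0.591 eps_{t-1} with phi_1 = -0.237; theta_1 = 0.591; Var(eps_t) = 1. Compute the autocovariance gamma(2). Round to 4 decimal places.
\gamma(2) = -0.0764

Multiply the model equation by X_{t-k} and take expectations. With theta_0 = psi_0 = 1 and psi_j the MA(infinity) weights, this gives
  gamma(k) - sum_i phi_i gamma(k-i) = c_k,
  c_k = sigma^2 * sum_{j=k..q} theta_j psi_{j-k}   (c_k = 0 for k > q),
using gamma(-m) = gamma(m).
psi-weights needed (psi_j = theta_j + sum_i phi_i psi_{j-i}):
  psi_1 = theta_1 + phi_1 = 0.591 + (-0.237) = 0.354
Right-hand sides:
  c_0 = sigma^2 (1 + theta_1 psi_1) = 1 * (1 + (0.591)(0.354)) = 1 * 1.209214 = 1.209214
  c_1 = sigma^2 theta_1 = 1 * (0.591) = 0.591
  c_2 = 0
Equations for k = 0 and k = 1 (AR order 1):
  gamma(0) = phi_1 gamma(1) + c_0
  gamma(1) = phi_1 gamma(0) + c_1
Substituting the second into the first: gamma(0) (1 - phi_1^2) = c_0 + phi_1 c_1, so
  gamma(0) = (c_0 + phi_1 c_1) / (1 - phi_1^2) = (1.209214 + (-0.237)(0.591)) / (1 - (-0.237)^2) = 1.069147 / 0.943831 = 1.132774.
  gamma(1) = phi_1 gamma(0) + c_1 = (-0.237)(1.132774) + (0.591) = 0.322533.
For k = 2 (> q): gamma(2) = phi_1 gamma(1) = (-0.237)(0.322533) = -0.07644.
Therefore gamma(2) = -0.0764 (to 4 decimal places).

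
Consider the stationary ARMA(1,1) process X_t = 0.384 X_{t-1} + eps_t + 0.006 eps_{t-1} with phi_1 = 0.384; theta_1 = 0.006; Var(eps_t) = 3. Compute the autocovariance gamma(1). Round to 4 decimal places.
\gamma(1) = 1.3755

Multiply the model equation by X_{t-k} and take expectations. With theta_0 = psi_0 = 1 and psi_j the MA(infinity) weights, this gives
  gamma(k) - sum_i phi_i gamma(k-i) = c_k,
  c_k = sigma^2 * sum_{j=k..q} theta_j psi_{j-k}   (c_k = 0 for k > q),
using gamma(-m) = gamma(m).
psi-weights needed (psi_j = theta_j + sum_i phi_i psi_{j-i}):
  psi_1 = theta_1 + phi_1 = 0.006 + (0.384) = 0.39
Right-hand sides:
  c_0 = sigma^2 (1 + theta_1 psi_1) = 3 * (1 + (0.006)(0.39)) = 3 * 1.00234 = 3.00702
  c_1 = sigma^2 theta_1 = 3 * (0.006) = 0.018
  c_2 = 0
Equations for k = 0 and k = 1 (AR order 1):
  gamma(0) = phi_1 gamma(1) + c_0
  gamma(1) = phi_1 gamma(0) + c_1
Substituting the second into the first: gamma(0) (1 - phi_1^2) = c_0 + phi_1 c_1, so
  gamma(0) = (c_0 + phi_1 c_1) / (1 - phi_1^2) = (3.00702 + (0.384)(0.018)) / (1 - (0.384)^2) = 3.013932 / 0.852544 = 3.535222.
  gamma(1) = phi_1 gamma(0) + c_1 = (0.384)(3.535222) + (0.018) = 1.375525.
Therefore gamma(1) = 1.3755 (to 4 decimal places).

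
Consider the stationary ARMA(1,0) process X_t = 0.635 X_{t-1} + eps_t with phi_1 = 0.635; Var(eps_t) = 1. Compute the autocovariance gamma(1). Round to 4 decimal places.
\gamma(1) = 1.0641

Multiply the model equation by X_{t-k} and take expectations. With theta_0 = psi_0 = 1 and psi_j the MA(infinity) weights, this gives
  gamma(k) - sum_i phi_i gamma(k-i) = c_k,
  c_k = sigma^2 * sum_{j=k..q} theta_j psi_{j-k}   (c_k = 0 for k > q),
using gamma(-m) = gamma(m).
Pure AR (q = 0): c_0 = sigma^2 = 1, c_k = 0 for k >= 1.
Equations for k = 0 and k = 1 (AR order 1):
  gamma(0) = phi_1 gamma(1) + c_0
  gamma(1) = phi_1 gamma(0) + c_1
Substituting the second into the first: gamma(0) (1 - phi_1^2) = c_0 + phi_1 c_1, so
  gamma(0) = c_0 / (1 - phi_1^2) = 1 / (1 - (0.635)^2) = 1 / 0.596775 = 1.675673.
  gamma(1) = phi_1 gamma(0) = (0.635)(1.675673) = 1.064053.
Therefore gamma(1) = 1.0641 (to 4 decimal places).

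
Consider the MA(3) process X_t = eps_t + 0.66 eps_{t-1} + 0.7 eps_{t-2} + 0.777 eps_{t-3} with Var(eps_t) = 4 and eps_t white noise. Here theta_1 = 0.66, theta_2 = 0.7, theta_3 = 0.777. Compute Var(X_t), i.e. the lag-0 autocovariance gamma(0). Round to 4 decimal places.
\gamma(0) = 10.1173

For an MA(q) process X_t = eps_t + sum_i theta_i eps_{t-i} with
Var(eps_t) = sigma^2, the variance is
  gamma(0) = sigma^2 * (1 + sum_i theta_i^2).
  sum_i theta_i^2 = (0.66)^2 + (0.7)^2 + (0.777)^2 = 0.4356 + 0.49 + 0.603729 = 1.529329.
  gamma(0) = 4 * (1 + 1.529329) = 4 * 2.529329 = 10.117316, which rounds to 10.1173.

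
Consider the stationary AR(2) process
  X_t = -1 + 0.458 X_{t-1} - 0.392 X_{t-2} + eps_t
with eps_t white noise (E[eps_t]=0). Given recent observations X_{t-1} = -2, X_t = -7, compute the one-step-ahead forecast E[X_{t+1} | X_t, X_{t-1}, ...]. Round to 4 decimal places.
E[X_{t+1} \mid \mathcal F_t] = -3.4220

For an AR(p) model X_t = c + sum_i phi_i X_{t-i} + eps_t, the
one-step-ahead conditional mean is
  E[X_{t+1} | X_t, ...] = c + sum_i phi_i X_{t+1-i}.
Substitute known values:
  E[X_{t+1} | ...] = -1 + (0.458) * (-7) + (-0.392) * (-2)
                   = -3.4220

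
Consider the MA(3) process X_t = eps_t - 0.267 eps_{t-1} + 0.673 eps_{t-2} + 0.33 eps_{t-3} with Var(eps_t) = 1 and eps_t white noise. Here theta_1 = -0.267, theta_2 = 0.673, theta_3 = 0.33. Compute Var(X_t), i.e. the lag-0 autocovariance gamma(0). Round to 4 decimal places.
\gamma(0) = 1.6331

For an MA(q) process X_t = eps_t + sum_i theta_i eps_{t-i} with
Var(eps_t) = sigma^2, the variance is
  gamma(0) = sigma^2 * (1 + sum_i theta_i^2).
  sum_i theta_i^2 = (-0.267)^2 + (0.673)^2 + (0.33)^2 = 0.071289 + 0.452929 + 0.1089 = 0.633118.
  gamma(0) = 1 * (1 + 0.633118) = 1 * 1.633118 = 1.633118, which rounds to 1.6331.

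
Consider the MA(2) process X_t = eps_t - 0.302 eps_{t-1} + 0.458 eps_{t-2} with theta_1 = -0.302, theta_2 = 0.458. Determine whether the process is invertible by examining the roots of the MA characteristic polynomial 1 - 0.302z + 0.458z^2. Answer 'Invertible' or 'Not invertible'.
\text{Invertible}

The MA(q) characteristic polynomial is P(z) = 1 - 0.302z + 0.458z^2.
Invertibility requires all roots to lie outside the unit circle, i.e. |z| > 1 for every root.
Set 1 + (-0.302) z + (0.458) z^2 = 0, i.e. a z^2 + b z + c = 0 with a = 0.458, b = -0.302, c = 1.
Discriminant D = b^2 - 4ac = (-0.302)^2 - 4*(0.458)*1 = 0.091204 - (1.832) = -1.740796.
D < 0, so the roots are the complex-conjugate pair z = (-b +/- i sqrt(-D)) / (2a) = 0.3297 +/- 1.4404i.
For a conjugate pair |z|^2 = z * conj(z) = (product of roots) = c/a = 1/(0.458) = 2.183406, so |z| = sqrt(2.183406) = 1.4776 for both roots.
Moduli of all roots: 1.4776, 1.4776.
All moduli strictly greater than 1? Yes.
Verdict: Invertible.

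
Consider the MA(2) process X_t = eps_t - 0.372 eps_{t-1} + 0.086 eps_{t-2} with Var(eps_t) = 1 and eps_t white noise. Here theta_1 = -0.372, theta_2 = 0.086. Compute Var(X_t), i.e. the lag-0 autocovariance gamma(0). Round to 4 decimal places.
\gamma(0) = 1.1458

For an MA(q) process X_t = eps_t + sum_i theta_i eps_{t-i} with
Var(eps_t) = sigma^2, the variance is
  gamma(0) = sigma^2 * (1 + sum_i theta_i^2).
  sum_i theta_i^2 = (-0.372)^2 + (0.086)^2 = 0.138384 + 0.007396 = 0.14578.
  gamma(0) = 1 * (1 + 0.14578) = 1 * 1.14578 = 1.14578, which rounds to 1.1458.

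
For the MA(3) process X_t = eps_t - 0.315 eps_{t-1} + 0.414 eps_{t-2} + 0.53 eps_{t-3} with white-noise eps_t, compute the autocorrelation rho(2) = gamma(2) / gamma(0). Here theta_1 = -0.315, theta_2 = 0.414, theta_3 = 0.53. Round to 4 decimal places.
\rho(2) = 0.1592

For an MA(q) process with theta_0 = 1, the autocovariance is
  gamma(k) = sigma^2 * sum_{i=0..q-k} theta_i * theta_{i+k},
and rho(k) = gamma(k) / gamma(0). Sigma^2 cancels.
  numerator   = (1)*(0.414) + (-0.315)*(0.53) = 0.24705.
  denominator = (1)^2 + (-0.315)^2 + (0.414)^2 + (0.53)^2 = 1.551521.
  rho(2) = 0.24705 / 1.551521 = 0.1592.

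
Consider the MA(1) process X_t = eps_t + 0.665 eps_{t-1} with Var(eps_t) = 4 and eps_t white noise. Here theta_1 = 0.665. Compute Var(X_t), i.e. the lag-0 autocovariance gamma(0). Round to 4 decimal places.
\gamma(0) = 5.7689

For an MA(q) process X_t = eps_t + sum_i theta_i eps_{t-i} with
Var(eps_t) = sigma^2, the variance is
  gamma(0) = sigma^2 * (1 + sum_i theta_i^2).
  sum_i theta_i^2 = (0.665)^2 = 0.442225.
  gamma(0) = 4 * (1 + 0.442225) = 4 * 1.442225 = 5.7689.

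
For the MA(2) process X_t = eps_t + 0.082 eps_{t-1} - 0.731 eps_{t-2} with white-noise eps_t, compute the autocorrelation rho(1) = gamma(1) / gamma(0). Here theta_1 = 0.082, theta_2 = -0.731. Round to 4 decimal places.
\rho(1) = 0.0143

For an MA(q) process with theta_0 = 1, the autocovariance is
  gamma(k) = sigma^2 * sum_{i=0..q-k} theta_i * theta_{i+k},
and rho(k) = gamma(k) / gamma(0). Sigma^2 cancels.
  numerator   = (1)*(0.082) + (0.082)*(-0.731) = 0.022058.
  denominator = (1)^2 + (0.082)^2 + (-0.731)^2 = 1.541085.
  rho(1) = 0.022058 / 1.541085 = 0.0143.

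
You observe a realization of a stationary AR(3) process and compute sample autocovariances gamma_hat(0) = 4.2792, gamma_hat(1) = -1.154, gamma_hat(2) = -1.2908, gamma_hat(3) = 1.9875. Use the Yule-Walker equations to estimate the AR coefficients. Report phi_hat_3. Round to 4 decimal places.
\hat\phi_{3} = 0.3110

The Yule-Walker equations for an AR(p) process read, in matrix form,
  Gamma_p phi = r_p,   with   (Gamma_p)_{ij} = gamma(|i - j|),
                       (r_p)_i = gamma(i),   i,j = 1..p.
Substitute the sample gammas (Toeplitz matrix and right-hand side of size 3):
  Gamma_p = [[4.2792, -1.154, -1.2908], [-1.154, 4.2792, -1.154], [-1.2908, -1.154, 4.2792]]
  r_p     = [-1.154, -1.2908, 1.9875]
Written out (R1..R3):
  (R1) 4.2792 phi_1 - 1.154 phi_2 - 1.2908 phi_3 = -1.154
  (R2) -1.154 phi_1 + 4.2792 phi_2 - 1.154 phi_3 = -1.2908
  (R3) -1.2908 phi_1 - 1.154 phi_2 + 4.2792 phi_3 = 1.9875
Gaussian elimination:
  R2 <- R2 - (-1.154/4.2792) R1 = R2 - (-0.269677) R1:  3.967993 phi_2 - 1.502099 phi_3 = -1.602007
  R3 <- R3 - (-1.2908/4.2792) R1 = R3 - (-0.301645) R1:  -1.502099 phi_2 + 3.889836 phi_3 = 1.639401
  R3 <- R3 - (-1.502099/3.967993) R2 = R3 - (-0.378554) R2:  3.321211 phi_3 = 1.032956
Back-substitution:
  phi_hat_3 = 1.032956 / 3.321211 = 0.311018
  phi_hat_2 = (-1.602007 - (-1.502099)(0.311018)) / 3.967993 = -0.285995
  phi_hat_1 = (-1.154 - (-1.154)(-0.285995) - (-1.2908)(0.311018)) / 4.2792 = -0.252986
So phi_hat = [-0.2530, -0.2860, 0.3110].
Therefore phi_hat_3 = 0.3110.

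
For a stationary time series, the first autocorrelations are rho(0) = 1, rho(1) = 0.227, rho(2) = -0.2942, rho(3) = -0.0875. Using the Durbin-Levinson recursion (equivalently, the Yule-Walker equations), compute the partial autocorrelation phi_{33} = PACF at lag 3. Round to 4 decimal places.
\phi_{33} = 0.1050

The PACF at lag k is phi_{kk}, the last component of the solution
to the Yule-Walker system G_k phi = r_k where
  (G_k)_{ij} = rho(|i - j|), (r_k)_i = rho(i), i,j = 1..k.
Equivalently, Durbin-Levinson gives phi_{kk} iteratively:
  phi_{11} = rho(1)
  phi_{kk} = [rho(k) - sum_{j=1..k-1} phi_{k-1,j} rho(k-j)]
            / [1 - sum_{j=1..k-1} phi_{k-1,j} rho(j)],
  phi_{k,j} = phi_{k-1,j} - phi_{kk} phi_{k-1,k-j},  j = 1..k-1.
Step k = 1:
  phi_11 = rho(1) = 0.227.
Step k = 2:
  phi_22 = [rho(2) - phi_11 rho(1)] / [1 - phi_11 rho(1)] = [-0.2942 - (0.227)(0.227)] / [1 - (0.227)(0.227)]
         = -0.345729 / 0.948471 = -0.364512.
  Update: phi_21 = phi_11 - phi_22 phi_11 = 0.227 - (-0.364512)(0.227) = 0.309744.
Step k = 3:
  phi_33 = [rho(3) - phi_21 rho(2) - phi_22 rho(1)] / [1 - phi_21 rho(1) - phi_22 rho(2)]
    numerator   = -0.0875 - (0.309744)(-0.2942) - (-0.364512)(0.227) = 0.08637096
    denominator = 1 - (0.309744)(0.227) - (-0.364512)(-0.2942) = 0.82244865
  phi_33 = 0.08637096 / 0.82244865 = 0.105.
Therefore phi_{33} = 0.1050.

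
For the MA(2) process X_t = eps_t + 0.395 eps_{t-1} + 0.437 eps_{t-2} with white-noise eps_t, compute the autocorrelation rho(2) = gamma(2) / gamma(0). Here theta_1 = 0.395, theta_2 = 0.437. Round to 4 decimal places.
\rho(2) = 0.3244

For an MA(q) process with theta_0 = 1, the autocovariance is
  gamma(k) = sigma^2 * sum_{i=0..q-k} theta_i * theta_{i+k},
and rho(k) = gamma(k) / gamma(0). Sigma^2 cancels.
  numerator   = (1)*(0.437) = 0.437.
  denominator = (1)^2 + (0.395)^2 + (0.437)^2 = 1.346994.
  rho(2) = 0.437 / 1.346994 = 0.3244.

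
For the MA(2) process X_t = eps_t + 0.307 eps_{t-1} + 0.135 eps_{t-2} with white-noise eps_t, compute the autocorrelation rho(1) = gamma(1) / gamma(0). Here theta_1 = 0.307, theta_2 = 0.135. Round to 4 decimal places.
\rho(1) = 0.3132

For an MA(q) process with theta_0 = 1, the autocovariance is
  gamma(k) = sigma^2 * sum_{i=0..q-k} theta_i * theta_{i+k},
and rho(k) = gamma(k) / gamma(0). Sigma^2 cancels.
  numerator   = (1)*(0.307) + (0.307)*(0.135) = 0.348445.
  denominator = (1)^2 + (0.307)^2 + (0.135)^2 = 1.112474.
  rho(1) = 0.348445 / 1.112474 = 0.3132.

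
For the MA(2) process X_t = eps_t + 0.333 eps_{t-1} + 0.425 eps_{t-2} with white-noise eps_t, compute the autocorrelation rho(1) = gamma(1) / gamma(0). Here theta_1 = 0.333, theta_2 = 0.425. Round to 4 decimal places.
\rho(1) = 0.3674

For an MA(q) process with theta_0 = 1, the autocovariance is
  gamma(k) = sigma^2 * sum_{i=0..q-k} theta_i * theta_{i+k},
and rho(k) = gamma(k) / gamma(0). Sigma^2 cancels.
  numerator   = (1)*(0.333) + (0.333)*(0.425) = 0.474525.
  denominator = (1)^2 + (0.333)^2 + (0.425)^2 = 1.291514.
  rho(1) = 0.474525 / 1.291514 = 0.3674.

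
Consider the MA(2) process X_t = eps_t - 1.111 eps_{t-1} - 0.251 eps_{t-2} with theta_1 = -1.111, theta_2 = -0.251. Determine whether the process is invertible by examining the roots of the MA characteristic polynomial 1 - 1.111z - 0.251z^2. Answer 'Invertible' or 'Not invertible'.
\text{Not invertible}

The MA(q) characteristic polynomial is P(z) = 1 - 1.111z - 0.251z^2.
Invertibility requires all roots to lie outside the unit circle, i.e. |z| > 1 for every root.
Set 1 + (-1.111) z + (-0.251) z^2 = 0, i.e. a z^2 + b z + c = 0 with a = -0.251, b = -1.111, c = 1.
Discriminant D = b^2 - 4ac = (-1.111)^2 - 4*(-0.251)*1 = 1.234321 - (-1.004) = 2.238321.
D >= 0, so the roots are real: z = (-b +/- sqrt(D)) / (2a) = (1.111 +/- 1.496102) / (-0.502).
  z_1 = (1.111 + 1.496102) / (-0.502) = -5.1934,   |z_1| = 5.1934.
  z_2 = (1.111 - 1.496102) / (-0.502) = 0.7671,   |z_2| = 0.7671.
Moduli of all roots: 5.1934, 0.7671.
All moduli strictly greater than 1? No.
Verdict: Not invertible.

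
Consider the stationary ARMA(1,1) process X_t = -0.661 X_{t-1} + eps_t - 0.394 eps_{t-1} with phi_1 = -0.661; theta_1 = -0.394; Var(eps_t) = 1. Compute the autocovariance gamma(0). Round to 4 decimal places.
\gamma(0) = 2.9767

Multiply the model equation by X_{t-k} and take expectations. With theta_0 = psi_0 = 1 and psi_j the MA(infinity) weights, this gives
  gamma(k) - sum_i phi_i gamma(k-i) = c_k,
  c_k = sigma^2 * sum_{j=k..q} theta_j psi_{j-k}   (c_k = 0 for k > q),
using gamma(-m) = gamma(m).
psi-weights needed (psi_j = theta_j + sum_i phi_i psi_{j-i}):
  psi_1 = theta_1 + phi_1 = -0.394 + (-0.661) = -1.055
Right-hand sides:
  c_0 = sigma^2 (1 + theta_1 psi_1) = 1 * (1 + (-0.394)(-1.055)) = 1 * 1.41567 = 1.41567
  c_1 = sigma^2 theta_1 = 1 * (-0.394) = -0.394
  c_2 = 0
Equations for k = 0 and k = 1 (AR order 1):
  gamma(0) = phi_1 gamma(1) + c_0
  gamma(1) = phi_1 gamma(0) + c_1
Substituting the second into the first: gamma(0) (1 - phi_1^2) = c_0 + phi_1 c_1, so
  gamma(0) = (c_0 + phi_1 c_1) / (1 - phi_1^2) = (1.41567 + (-0.661)(-0.394)) / (1 - (-0.661)^2) = 1.676104 / 0.563079 = 2.976676.
Therefore gamma(0) = 2.9767 (to 4 decimal places).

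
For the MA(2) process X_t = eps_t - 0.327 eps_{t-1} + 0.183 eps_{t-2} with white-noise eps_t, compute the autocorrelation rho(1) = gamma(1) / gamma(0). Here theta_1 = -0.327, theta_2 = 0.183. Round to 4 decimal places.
\rho(1) = -0.3392

For an MA(q) process with theta_0 = 1, the autocovariance is
  gamma(k) = sigma^2 * sum_{i=0..q-k} theta_i * theta_{i+k},
and rho(k) = gamma(k) / gamma(0). Sigma^2 cancels.
  numerator   = (1)*(-0.327) + (-0.327)*(0.183) = -0.386841.
  denominator = (1)^2 + (-0.327)^2 + (0.183)^2 = 1.140418.
  rho(1) = -0.386841 / 1.140418 = -0.3392.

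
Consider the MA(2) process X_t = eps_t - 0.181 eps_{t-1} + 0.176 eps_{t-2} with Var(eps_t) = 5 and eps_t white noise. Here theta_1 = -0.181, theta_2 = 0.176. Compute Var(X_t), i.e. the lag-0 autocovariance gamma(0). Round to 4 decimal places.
\gamma(0) = 5.3187

For an MA(q) process X_t = eps_t + sum_i theta_i eps_{t-i} with
Var(eps_t) = sigma^2, the variance is
  gamma(0) = sigma^2 * (1 + sum_i theta_i^2).
  sum_i theta_i^2 = (-0.181)^2 + (0.176)^2 = 0.032761 + 0.030976 = 0.063737.
  gamma(0) = 5 * (1 + 0.063737) = 5 * 1.063737 = 5.318685, which rounds to 5.3187.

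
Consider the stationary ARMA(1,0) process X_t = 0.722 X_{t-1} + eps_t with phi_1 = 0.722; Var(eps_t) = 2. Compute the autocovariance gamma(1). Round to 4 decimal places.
\gamma(1) = 3.0164

Multiply the model equation by X_{t-k} and take expectations. With theta_0 = psi_0 = 1 and psi_j the MA(infinity) weights, this gives
  gamma(k) - sum_i phi_i gamma(k-i) = c_k,
  c_k = sigma^2 * sum_{j=k..q} theta_j psi_{j-k}   (c_k = 0 for k > q),
using gamma(-m) = gamma(m).
Pure AR (q = 0): c_0 = sigma^2 = 2, c_k = 0 for k >= 1.
Equations for k = 0 and k = 1 (AR order 1):
  gamma(0) = phi_1 gamma(1) + c_0
  gamma(1) = phi_1 gamma(0) + c_1
Substituting the second into the first: gamma(0) (1 - phi_1^2) = c_0 + phi_1 c_1, so
  gamma(0) = c_0 / (1 - phi_1^2) = 2 / (1 - (0.722)^2) = 2 / 0.478716 = 4.177842.
  gamma(1) = phi_1 gamma(0) = (0.722)(4.177842) = 3.016402.
Therefore gamma(1) = 3.0164 (to 4 decimal places).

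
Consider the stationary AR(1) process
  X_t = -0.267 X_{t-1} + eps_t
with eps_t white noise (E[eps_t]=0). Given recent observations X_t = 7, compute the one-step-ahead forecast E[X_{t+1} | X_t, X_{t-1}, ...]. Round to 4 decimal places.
E[X_{t+1} \mid \mathcal F_t] = -1.8690

For an AR(p) model X_t = c + sum_i phi_i X_{t-i} + eps_t, the
one-step-ahead conditional mean is
  E[X_{t+1} | X_t, ...] = c + sum_i phi_i X_{t+1-i}.
Substitute known values:
  E[X_{t+1} | ...] = (-0.267) * (7)
                   = -1.8690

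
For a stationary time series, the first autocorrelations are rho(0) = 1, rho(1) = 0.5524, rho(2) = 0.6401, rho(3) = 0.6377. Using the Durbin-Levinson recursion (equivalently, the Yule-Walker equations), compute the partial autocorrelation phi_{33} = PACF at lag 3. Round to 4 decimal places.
\phi_{33} = 0.3530

The PACF at lag k is phi_{kk}, the last component of the solution
to the Yule-Walker system G_k phi = r_k where
  (G_k)_{ij} = rho(|i - j|), (r_k)_i = rho(i), i,j = 1..k.
Equivalently, Durbin-Levinson gives phi_{kk} iteratively:
  phi_{11} = rho(1)
  phi_{kk} = [rho(k) - sum_{j=1..k-1} phi_{k-1,j} rho(k-j)]
            / [1 - sum_{j=1..k-1} phi_{k-1,j} rho(j)],
  phi_{k,j} = phi_{k-1,j} - phi_{kk} phi_{k-1,k-j},  j = 1..k-1.
Step k = 1:
  phi_11 = rho(1) = 0.5524.
Step k = 2:
  phi_22 = [rho(2) - phi_11 rho(1)] / [1 - phi_11 rho(1)] = [0.6401 - (0.5524)(0.5524)] / [1 - (0.5524)(0.5524)]
         = 0.33495424 / 0.69485424 = 0.48205.
  Update: phi_21 = phi_11 - phi_22 phi_11 = 0.5524 - (0.48205)(0.5524) = 0.286116.
Step k = 3:
  phi_33 = [rho(3) - phi_21 rho(2) - phi_22 rho(1)] / [1 - phi_21 rho(1) - phi_22 rho(2)]
    numerator   = 0.6377 - (0.286116)(0.6401) - (0.48205)(0.5524) = 0.18827307
    denominator = 1 - (0.286116)(0.5524) - (0.48205)(0.6401) = 0.53338967
  phi_33 = 0.18827307 / 0.53338967 = 0.353.
Therefore phi_{33} = 0.3530.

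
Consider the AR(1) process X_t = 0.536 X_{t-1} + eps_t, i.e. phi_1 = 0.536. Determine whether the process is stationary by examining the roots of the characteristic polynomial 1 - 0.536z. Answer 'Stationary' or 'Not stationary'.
\text{Stationary}

The AR(p) characteristic polynomial is P(z) = 1 - 0.536z.
Stationarity requires all roots to lie outside the unit circle, i.e. |z| > 1 for every root.
This is linear in z: 1 + (-0.536) z = 0  =>  z = -1/(-0.536) = 1.865672,  |z| = 1.865672.
Moduli of all roots: 1.8657.
All moduli strictly greater than 1? Yes.
Verdict: Stationary.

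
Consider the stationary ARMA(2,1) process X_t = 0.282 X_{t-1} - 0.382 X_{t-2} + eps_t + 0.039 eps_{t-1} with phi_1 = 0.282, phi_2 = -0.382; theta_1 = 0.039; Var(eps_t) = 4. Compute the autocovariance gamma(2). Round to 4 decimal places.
\gamma(2) = -1.5814

Multiply the model equation by X_{t-k} and take expectations. With theta_0 = psi_0 = 1 and psi_j the MA(infinity) weights, this gives
  gamma(k) - sum_i phi_i gamma(k-i) = c_k,
  c_k = sigma^2 * sum_{j=k..q} theta_j psi_{j-k}   (c_k = 0 for k > q),
using gamma(-m) = gamma(m).
psi-weights needed (psi_j = theta_j + sum_i phi_i psi_{j-i}):
  psi_1 = theta_1 + phi_1 = 0.039 + (0.282) = 0.321
Right-hand sides:
  c_0 = sigma^2 (1 + theta_1 psi_1) = 4 * (1 + (0.039)(0.321)) = 4 * 1.012519 = 4.050076
  c_1 = sigma^2 theta_1 = 4 * (0.039) = 0.156
  c_2 = 0
Equations for k = 0, 1, 2 (AR order 2, c_2 = 0):
  (E0) gamma(0) = phi_1 gamma(1) + phi_2 gamma(2) + c_0
  (E1) gamma(1) = phi_1 gamma(0) + phi_2 gamma(1) + c_1
  (E2) gamma(2) = phi_1 gamma(1) + phi_2 gamma(0)
From (E1): gamma(1) = A gamma(0) + B with
  A = phi_1 / (1 - phi_2) = 0.282 / 1.382 = 0.204052,   B = c_1 / (1 - phi_2) = 0.156 / 1.382 = 0.11288.
Insert (E2) into (E0): gamma(0) (1 - phi_2^2) = phi_1 (1 + phi_2) gamma(1) + c_0.
  phi_1 (1 + phi_2) = (0.282)(0.618) = 0.174276,   1 - phi_2^2 = 0.854076.
Replace gamma(1) by A gamma(0) + B and collect gamma(0):
  gamma(0) [0.854076 - (0.174276)(0.204052)] = (0.174276)(0.11288) + 4.050076
  gamma(0) * 0.818515 = 4.069748
  gamma(0) = 4.069748 / 0.818515 = 4.972114.
  gamma(1) = A gamma(0) + B = (0.204052)(4.972114) + (0.11288) = 1.12745.
  gamma(2) = phi_1 gamma(1) + phi_2 gamma(0) = (0.282)(1.12745) + (-0.382)(4.972114) = -1.581407.
Therefore gamma(2) = -1.5814 (to 4 decimal places).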